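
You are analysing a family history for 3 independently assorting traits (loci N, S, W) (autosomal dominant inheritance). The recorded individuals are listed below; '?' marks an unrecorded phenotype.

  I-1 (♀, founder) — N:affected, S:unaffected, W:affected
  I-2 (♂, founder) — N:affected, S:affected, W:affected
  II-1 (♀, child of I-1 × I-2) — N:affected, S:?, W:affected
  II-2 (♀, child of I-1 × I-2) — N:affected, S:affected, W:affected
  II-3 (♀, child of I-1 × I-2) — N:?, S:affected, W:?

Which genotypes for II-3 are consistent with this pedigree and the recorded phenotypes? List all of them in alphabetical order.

II-3 ∈ {NN Ss WW, NN Ss Ww, NN Ss ww, Nn Ss WW, Nn Ss Ww, Nn Ss ww, nn Ss WW, nn Ss Ww, nn Ss ww}

N/I-1 aff ·: Nn|NN
N/I-2 aff ·: Nn|NN
N/II-1 aff I-1×I-2: Nn|NN
N/II-2 aff I-1×I-2: Nn|NN
N/II-3 ? I-1×I-2: nn|Nn|NN
⇒ N over [I-1,I-2,II-1,II-2,II-3]: 29 consistent
S/I-1 un ·: ss
S/I-2 aff ·: Ss|SS
S/II-1 ? I-1×I-2: ss|Ss
S/II-2 aff I-1×I-2: Ss
S/II-3 aff I-1×I-2: Ss
⇒ S over [I-1,I-2,II-1,II-2,II-3]: 3 consistent
W/I-1 aff ·: Ww|WW
W/I-2 aff ·: Ww|WW
W/II-1 aff I-1×I-2: Ww|WW
W/II-2 aff I-1×I-2: Ww|WW
W/II-3 ? I-1×I-2: ww|Ww|WW
⇒ W over [I-1,I-2,II-1,II-2,II-3]: 29 consistent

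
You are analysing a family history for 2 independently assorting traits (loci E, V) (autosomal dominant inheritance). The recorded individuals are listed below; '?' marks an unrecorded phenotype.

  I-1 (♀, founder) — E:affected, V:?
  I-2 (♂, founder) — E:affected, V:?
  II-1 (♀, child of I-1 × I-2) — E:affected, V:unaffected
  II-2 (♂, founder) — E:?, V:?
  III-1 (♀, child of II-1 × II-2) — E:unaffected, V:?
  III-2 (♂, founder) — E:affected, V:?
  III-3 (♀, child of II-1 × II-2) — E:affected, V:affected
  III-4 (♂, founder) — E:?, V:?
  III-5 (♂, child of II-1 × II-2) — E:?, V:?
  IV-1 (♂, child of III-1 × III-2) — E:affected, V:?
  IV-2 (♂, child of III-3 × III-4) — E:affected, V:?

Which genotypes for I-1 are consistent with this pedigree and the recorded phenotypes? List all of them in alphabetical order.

I-1 ∈ {EE Vv, EE vv, Ee Vv, Ee vv}

E/I-1 aff ·: Ee|EE
E/I-2 aff ·: Ee|EE
E/II-1 aff I-1×I-2: Ee
E/II-2 ? ·: ee|Ee
E/III-1 un II-1×II-2: ee
E/III-2 aff ·: Ee|EE
E/III-3 aff II-1×II-2: Ee|EE
E/III-4 ? ·: ee|Ee|EE
E/III-5 ? II-1×II-2: ee|Ee|EE
E/IV-1 aff III-1×III-2: Ee
E/IV-2 aff III-3×III-4: Ee|EE
⇒ E over [I-1,I-2,II-1,II-2,III-1,III-2,III-3,III-4,III-5,IV-1,IV-2]: 222 consistent
V/I-1 ? ·: vv|Vv
V/I-2 ? ·: vv|Vv
V/II-1 un I-1×I-2: vv
V/II-2 ? ·: Vv|VV
V/III-1 ? II-1×II-2: vv|Vv
V/III-2 ? ·: vv|Vv|VV
V/III-3 aff II-1×II-2: Vv
V/III-4 ? ·: vv|Vv|VV
V/III-5 ? II-1×II-2: vv|Vv
V/IV-1 ? III-1×III-2: vv|Vv|VV
V/IV-2 ? III-3×III-4: vv|Vv|VV
⇒ V over [I-1,I-2,II-1,II-2,III-1,III-2,III-3,III-4,III-5,IV-1,IV-2]: 812 consistent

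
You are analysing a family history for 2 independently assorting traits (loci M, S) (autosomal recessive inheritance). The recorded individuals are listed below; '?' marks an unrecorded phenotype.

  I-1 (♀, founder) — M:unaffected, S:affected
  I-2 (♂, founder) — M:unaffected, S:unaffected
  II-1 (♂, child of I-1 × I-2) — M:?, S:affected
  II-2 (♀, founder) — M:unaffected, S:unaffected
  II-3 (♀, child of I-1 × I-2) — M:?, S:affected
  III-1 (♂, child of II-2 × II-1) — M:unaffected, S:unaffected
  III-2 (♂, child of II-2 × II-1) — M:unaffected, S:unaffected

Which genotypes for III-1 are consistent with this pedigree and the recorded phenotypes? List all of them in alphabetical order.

III-1 ∈ {MM Ss, Mm Ss}

M/I-1 un ·: MM|Mm
M/I-2 un ·: MM|Mm
M/II-1 ? I-1×I-2: MM|Mm|mm
M/II-2 un ·: MM|Mm
M/II-3 ? I-1×I-2: MM|Mm|mm
M/III-1 un II-2×II-1: MM|Mm
M/III-2 un II-2×II-1: MM|Mm
⇒ M over [I-1,I-2,II-1,II-2,II-3,III-1,III-2]: 102 consistent
S/I-1 aff ·: ss
S/I-2 un ·: Ss
S/II-1 aff I-1×I-2: ss
S/II-2 un ·: SS|Ss
S/II-3 aff I-1×I-2: ss
S/III-1 un II-2×II-1: Ss
S/III-2 un II-2×II-1: Ss
⇒ S over [I-1,I-2,II-1,II-2,II-3,III-1,III-2]: 2 consistent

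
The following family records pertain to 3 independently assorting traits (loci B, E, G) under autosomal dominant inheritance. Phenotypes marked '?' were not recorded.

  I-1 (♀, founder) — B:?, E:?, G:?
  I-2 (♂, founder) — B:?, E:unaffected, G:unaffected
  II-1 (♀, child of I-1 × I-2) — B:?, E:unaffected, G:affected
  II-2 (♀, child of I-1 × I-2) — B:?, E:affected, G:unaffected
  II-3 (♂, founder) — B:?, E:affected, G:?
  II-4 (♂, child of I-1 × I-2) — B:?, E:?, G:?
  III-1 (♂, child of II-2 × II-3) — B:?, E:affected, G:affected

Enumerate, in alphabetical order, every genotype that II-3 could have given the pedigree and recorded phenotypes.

B/I-1 ? ·: bb|Bb|BB
B/I-2 ? ·: bb|Bb|BB
B/II-1 ? I-1×I-2: bb|Bb|BB
B/II-2 ? I-1×I-2: bb|Bb|BB
B/II-3 ? ·: bb|Bb|BB
B/II-4 ? I-1×I-2: bb|Bb|BB
B/III-1 ? II-2×II-3: bb|Bb|BB
⇒ B over [I-1,I-2,II-1,II-2,II-3,II-4,III-1]: 333 consistent
E/I-1 ? ·: Ee
E/I-2 un ·: ee
E/II-1 un I-1×I-2: ee
E/II-2 aff I-1×I-2: Ee
E/II-3 aff ·: Ee|EE
E/II-4 ? I-1×I-2: ee|Ee
E/III-1 aff II-2×II-3: Ee|EE
⇒ E over [I-1,I-2,II-1,II-2,II-3,II-4,III-1]: 8 consistent
G/I-1 ? ·: Gg
G/I-2 un ·: gg
G/II-1 aff I-1×I-2: Gg
G/II-2 un I-1×I-2: gg
G/II-3 ? ·: Gg|GG
G/II-4 ? I-1×I-2: gg|Gg
G/III-1 aff II-2×II-3: Gg
⇒ G over [I-1,I-2,II-1,II-2,II-3,II-4,III-1]: 4 consistent

II-3 ∈ {BB EE GG, BB EE Gg, BB Ee GG, BB Ee Gg, Bb EE GG, Bb EE Gg, Bb Ee GG, Bb Ee Gg, bb EE GG, bb EE Gg, bb Ee GG, bb Ee Gg}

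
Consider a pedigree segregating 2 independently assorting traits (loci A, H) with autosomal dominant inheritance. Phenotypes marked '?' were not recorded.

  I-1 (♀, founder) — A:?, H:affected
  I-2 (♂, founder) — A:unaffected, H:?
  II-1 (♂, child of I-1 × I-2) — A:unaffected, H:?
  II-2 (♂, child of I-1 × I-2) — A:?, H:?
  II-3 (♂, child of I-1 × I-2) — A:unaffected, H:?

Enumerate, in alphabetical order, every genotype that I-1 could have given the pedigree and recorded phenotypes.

A/I-1 ? ·: aa|Aa
A/I-2 un ·: aa
A/II-1 un I-1×I-2: aa
A/II-2 ? I-1×I-2: aa|Aa
A/II-3 un I-1×I-2: aa
⇒ A over [I-1,I-2,II-1,II-2,II-3]: 3 consistent
H/I-1 aff ·: Hh|HH
H/I-2 ? ·: hh|Hh|HH
H/II-1 ? I-1×I-2: hh|Hh|HH
H/II-2 ? I-1×I-2: hh|Hh|HH
H/II-3 ? I-1×I-2: hh|Hh|HH
⇒ H over [I-1,I-2,II-1,II-2,II-3]: 53 consistent

I-1 ∈ {Aa HH, Aa Hh, aa HH, aa Hh}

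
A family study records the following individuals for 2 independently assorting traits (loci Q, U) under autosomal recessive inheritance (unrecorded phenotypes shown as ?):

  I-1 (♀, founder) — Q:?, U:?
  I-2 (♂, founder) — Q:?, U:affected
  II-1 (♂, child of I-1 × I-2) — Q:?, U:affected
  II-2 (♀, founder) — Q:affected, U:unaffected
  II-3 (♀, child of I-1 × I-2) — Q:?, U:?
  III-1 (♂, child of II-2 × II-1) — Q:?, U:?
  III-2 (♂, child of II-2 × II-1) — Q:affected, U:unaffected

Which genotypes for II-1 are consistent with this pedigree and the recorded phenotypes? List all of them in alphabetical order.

Q/I-1 ? ·: QQ|Qq|qq
Q/I-2 ? ·: QQ|Qq|qq
Q/II-1 ? I-1×I-2: Qq|qq
Q/II-2 aff ·: qq
Q/II-3 ? I-1×I-2: QQ|Qq|qq
Q/III-1 ? II-2×II-1: Qq|qq
Q/III-2 aff II-2×II-1: qq
⇒ Q over [I-1,I-2,II-1,II-2,II-3,III-1,III-2]: 34 consistent
U/I-1 ? ·: Uu|uu
U/I-2 aff ·: uu
U/II-1 aff I-1×I-2: uu
U/II-2 un ·: UU|Uu
U/II-3 ? I-1×I-2: Uu|uu
U/III-1 ? II-2×II-1: Uu|uu
U/III-2 un II-2×II-1: Uu
⇒ U over [I-1,I-2,II-1,II-2,II-3,III-1,III-2]: 9 consistent

II-1 ∈ {Qq uu, qq uu}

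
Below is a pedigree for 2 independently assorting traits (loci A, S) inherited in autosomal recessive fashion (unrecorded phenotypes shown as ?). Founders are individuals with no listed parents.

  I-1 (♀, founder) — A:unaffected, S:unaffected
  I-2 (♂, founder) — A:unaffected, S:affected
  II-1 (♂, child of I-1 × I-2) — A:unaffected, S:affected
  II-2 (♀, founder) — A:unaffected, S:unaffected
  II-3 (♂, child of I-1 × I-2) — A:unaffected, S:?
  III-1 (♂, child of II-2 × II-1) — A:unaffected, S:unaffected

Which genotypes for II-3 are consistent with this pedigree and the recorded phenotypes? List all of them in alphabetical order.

A/I-1 un ·: AA|Aa
A/I-2 un ·: AA|Aa
A/II-1 un I-1×I-2: AA|Aa
A/II-2 un ·: AA|Aa
A/II-3 un I-1×I-2: AA|Aa
A/III-1 un II-2×II-1: AA|Aa
⇒ A over [I-1,I-2,II-1,II-2,II-3,III-1]: 45 consistent
S/I-1 un ·: Ss
S/I-2 aff ·: ss
S/II-1 aff I-1×I-2: ss
S/II-2 un ·: SS|Ss
S/II-3 ? I-1×I-2: Ss|ss
S/III-1 un II-2×II-1: Ss
⇒ S over [I-1,I-2,II-1,II-2,II-3,III-1]: 4 consistent

II-3 ∈ {AA Ss, AA ss, Aa Ss, Aa ss}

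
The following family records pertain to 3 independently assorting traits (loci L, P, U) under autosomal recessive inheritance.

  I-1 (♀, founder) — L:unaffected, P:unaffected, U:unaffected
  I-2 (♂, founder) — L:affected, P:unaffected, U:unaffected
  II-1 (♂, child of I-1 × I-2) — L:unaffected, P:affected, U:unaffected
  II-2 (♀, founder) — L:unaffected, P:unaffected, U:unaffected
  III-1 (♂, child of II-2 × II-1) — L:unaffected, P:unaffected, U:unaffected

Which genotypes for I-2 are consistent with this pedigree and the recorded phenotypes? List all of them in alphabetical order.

L/I-1 un ·: LL|Ll
L/I-2 aff ·: ll
L/II-1 un I-1×I-2: Ll
L/II-2 un ·: LL|Ll
L/III-1 un II-2×II-1: LL|Ll
⇒ L over [I-1,I-2,II-1,II-2,III-1]: 8 consistent
P/I-1 un ·: Pp
P/I-2 un ·: Pp
P/II-1 aff I-1×I-2: pp
P/II-2 un ·: PP|Pp
P/III-1 un II-2×II-1: Pp
⇒ P over [I-1,I-2,II-1,II-2,III-1]: 2 consistent
U/I-1 un ·: UU|Uu
U/I-2 un ·: UU|Uu
U/II-1 un I-1×I-2: UU|Uu
U/II-2 un ·: UU|Uu
U/III-1 un II-2×II-1: UU|Uu
⇒ U over [I-1,I-2,II-1,II-2,III-1]: 24 consistent

I-2 ∈ {ll Pp UU, ll Pp Uu}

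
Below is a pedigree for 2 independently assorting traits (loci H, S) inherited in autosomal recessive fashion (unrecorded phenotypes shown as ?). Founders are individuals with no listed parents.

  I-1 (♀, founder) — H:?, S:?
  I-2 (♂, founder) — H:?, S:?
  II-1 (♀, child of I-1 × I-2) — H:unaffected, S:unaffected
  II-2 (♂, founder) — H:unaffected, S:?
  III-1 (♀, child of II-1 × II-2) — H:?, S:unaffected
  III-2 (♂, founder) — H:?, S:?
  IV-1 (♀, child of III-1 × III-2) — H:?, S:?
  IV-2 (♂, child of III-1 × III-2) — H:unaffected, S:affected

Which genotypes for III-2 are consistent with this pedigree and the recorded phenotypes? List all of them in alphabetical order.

H/I-1 ? ·: HH|Hh|hh
H/I-2 ? ·: HH|Hh|hh
H/II-1 un I-1×I-2: HH|Hh
H/II-2 un ·: HH|Hh
H/III-1 ? II-1×II-2: HH|Hh|hh
H/III-2 ? ·: HH|Hh|hh
H/IV-1 ? III-1×III-2: HH|Hh|hh
H/IV-2 un III-1×III-2: HH|Hh
⇒ H over [I-1,I-2,II-1,II-2,III-1,III-2,IV-1,IV-2]: 369 consistent
S/I-1 ? ·: SS|Ss|ss
S/I-2 ? ·: SS|Ss|ss
S/II-1 un I-1×I-2: SS|Ss
S/II-2 ? ·: SS|Ss|ss
S/III-1 un II-1×II-2: Ss
S/III-2 ? ·: Ss|ss
S/IV-1 ? III-1×III-2: SS|Ss|ss
S/IV-2 aff III-1×III-2: ss
⇒ S over [I-1,I-2,II-1,II-2,III-1,III-2,IV-1,IV-2]: 145 consistent

III-2 ∈ {HH Ss, HH ss, Hh Ss, Hh ss, hh Ss, hh ss}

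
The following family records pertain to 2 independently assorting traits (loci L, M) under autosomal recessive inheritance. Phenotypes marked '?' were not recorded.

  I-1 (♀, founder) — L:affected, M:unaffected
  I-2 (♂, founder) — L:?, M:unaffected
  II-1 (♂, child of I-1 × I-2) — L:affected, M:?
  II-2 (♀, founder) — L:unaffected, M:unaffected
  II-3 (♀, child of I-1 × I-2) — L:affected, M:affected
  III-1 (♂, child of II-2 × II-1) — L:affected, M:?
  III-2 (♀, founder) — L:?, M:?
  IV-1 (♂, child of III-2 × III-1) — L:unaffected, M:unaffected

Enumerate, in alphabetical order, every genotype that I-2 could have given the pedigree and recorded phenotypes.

I-2 ∈ {Ll Mm, ll Mm}

L/I-1 aff ·: ll
L/I-2 ? ·: Ll|ll
L/II-1 aff I-1×I-2: ll
L/II-2 un ·: Ll
L/II-3 aff I-1×I-2: ll
L/III-1 aff II-2×II-1: ll
L/III-2 ? ·: LL|Ll
L/IV-1 un III-2×III-1: Ll
⇒ L over [I-1,I-2,II-1,II-2,II-3,III-1,III-2,IV-1]: 4 consistent
M/I-1 un ·: Mm
M/I-2 un ·: Mm
M/II-1 ? I-1×I-2: MM|Mm|mm
M/II-2 un ·: MM|Mm
M/II-3 aff I-1×I-2: mm
M/III-1 ? II-2×II-1: MM|Mm|mm
M/III-2 ? ·: MM|Mm|mm
M/IV-1 un III-2×III-1: MM|Mm
⇒ M over [I-1,I-2,II-1,II-2,II-3,III-1,III-2,IV-1]: 45 consistent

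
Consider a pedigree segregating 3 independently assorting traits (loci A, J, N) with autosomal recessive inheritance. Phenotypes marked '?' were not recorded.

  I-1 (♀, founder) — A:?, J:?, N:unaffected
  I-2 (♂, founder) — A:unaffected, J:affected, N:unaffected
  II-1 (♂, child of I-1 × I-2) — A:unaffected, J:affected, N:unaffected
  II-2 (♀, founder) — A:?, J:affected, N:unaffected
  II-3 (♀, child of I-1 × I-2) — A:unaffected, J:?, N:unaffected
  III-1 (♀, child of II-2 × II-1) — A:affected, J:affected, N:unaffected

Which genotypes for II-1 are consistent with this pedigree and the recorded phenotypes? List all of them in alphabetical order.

A/I-1 ? ·: AA|Aa|aa
A/I-2 un ·: AA|Aa
A/II-1 un I-1×I-2: Aa
A/II-2 ? ·: Aa|aa
A/II-3 un I-1×I-2: AA|Aa
A/III-1 aff II-2×II-1: aa
⇒ A over [I-1,I-2,II-1,II-2,II-3,III-1]: 16 consistent
J/I-1 ? ·: Jj|jj
J/I-2 aff ·: jj
J/II-1 aff I-1×I-2: jj
J/II-2 aff ·: jj
J/II-3 ? I-1×I-2: Jj|jj
J/III-1 aff II-2×II-1: jj
⇒ J over [I-1,I-2,II-1,II-2,II-3,III-1]: 3 consistent
N/I-1 un ·: NN|Nn
N/I-2 un ·: NN|Nn
N/II-1 un I-1×I-2: NN|Nn
N/II-2 un ·: NN|Nn
N/II-3 un I-1×I-2: NN|Nn
N/III-1 un II-2×II-1: NN|Nn
⇒ N over [I-1,I-2,II-1,II-2,II-3,III-1]: 45 consistent

II-1 ∈ {Aa jj NN, Aa jj Nn}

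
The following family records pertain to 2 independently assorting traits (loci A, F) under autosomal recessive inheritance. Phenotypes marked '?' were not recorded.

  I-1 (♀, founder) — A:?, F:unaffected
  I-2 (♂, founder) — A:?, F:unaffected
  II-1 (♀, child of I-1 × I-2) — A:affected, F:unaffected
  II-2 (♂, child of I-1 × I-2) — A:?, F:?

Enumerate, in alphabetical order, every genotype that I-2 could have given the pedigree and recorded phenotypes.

I-2 ∈ {Aa FF, Aa Ff, aa FF, aa Ff}

A/I-1 ? ·: Aa|aa
A/I-2 ? ·: Aa|aa
A/II-1 aff I-1×I-2: aa
A/II-2 ? I-1×I-2: AA|Aa|aa
⇒ A over [I-1,I-2,II-1,II-2]: 8 consistent
F/I-1 un ·: FF|Ff
F/I-2 un ·: FF|Ff
F/II-1 un I-1×I-2: FF|Ff
F/II-2 ? I-1×I-2: FF|Ff|ff
⇒ F over [I-1,I-2,II-1,II-2]: 15 consistent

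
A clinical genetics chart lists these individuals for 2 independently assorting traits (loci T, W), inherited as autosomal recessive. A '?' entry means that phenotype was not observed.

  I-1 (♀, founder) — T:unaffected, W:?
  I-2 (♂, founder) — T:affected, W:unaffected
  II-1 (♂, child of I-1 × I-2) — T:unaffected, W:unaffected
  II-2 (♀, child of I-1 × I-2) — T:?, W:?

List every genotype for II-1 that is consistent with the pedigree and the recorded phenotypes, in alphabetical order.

T/I-1 un ·: TT|Tt
T/I-2 aff ·: tt
T/II-1 un I-1×I-2: Tt
T/II-2 ? I-1×I-2: Tt|tt
⇒ T over [I-1,I-2,II-1,II-2]: 3 consistent
W/I-1 ? ·: WW|Ww|ww
W/I-2 un ·: WW|Ww
W/II-1 un I-1×I-2: WW|Ww
W/II-2 ? I-1×I-2: WW|Ww|ww
⇒ W over [I-1,I-2,II-1,II-2]: 18 consistent

II-1 ∈ {Tt WW, Tt Ww}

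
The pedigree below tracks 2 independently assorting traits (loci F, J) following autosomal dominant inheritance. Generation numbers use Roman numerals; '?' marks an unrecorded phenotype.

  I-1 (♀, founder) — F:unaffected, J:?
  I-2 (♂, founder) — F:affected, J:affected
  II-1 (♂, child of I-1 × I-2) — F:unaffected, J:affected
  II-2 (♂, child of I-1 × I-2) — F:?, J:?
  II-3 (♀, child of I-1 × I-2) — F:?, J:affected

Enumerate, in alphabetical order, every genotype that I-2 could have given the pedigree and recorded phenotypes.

F/I-1 un ·: ff
F/I-2 aff ·: Ff
F/II-1 un I-1×I-2: ff
F/II-2 ? I-1×I-2: ff|Ff
F/II-3 ? I-1×I-2: ff|Ff
⇒ F over [I-1,I-2,II-1,II-2,II-3]: 4 consistent
J/I-1 ? ·: jj|Jj|JJ
J/I-2 aff ·: Jj|JJ
J/II-1 aff I-1×I-2: Jj|JJ
J/II-2 ? I-1×I-2: jj|Jj|JJ
J/II-3 aff I-1×I-2: Jj|JJ
⇒ J over [I-1,I-2,II-1,II-2,II-3]: 32 consistent

I-2 ∈ {Ff JJ, Ff Jj}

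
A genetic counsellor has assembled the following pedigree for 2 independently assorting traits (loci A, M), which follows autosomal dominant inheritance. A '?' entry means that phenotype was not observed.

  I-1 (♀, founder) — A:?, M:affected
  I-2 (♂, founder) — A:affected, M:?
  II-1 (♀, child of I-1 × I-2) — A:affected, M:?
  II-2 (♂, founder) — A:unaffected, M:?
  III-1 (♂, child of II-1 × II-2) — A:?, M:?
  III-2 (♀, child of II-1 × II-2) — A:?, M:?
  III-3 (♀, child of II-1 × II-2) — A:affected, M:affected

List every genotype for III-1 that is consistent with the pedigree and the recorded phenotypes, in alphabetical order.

III-1 ∈ {Aa MM, Aa Mm, Aa mm, aa MM, aa Mm, aa mm}

A/I-1 ? ·: aa|Aa|AA
A/I-2 aff ·: Aa|AA
A/II-1 aff I-1×I-2: Aa|AA
A/II-2 un ·: aa
A/III-1 ? II-1×II-2: aa|Aa
A/III-2 ? II-1×II-2: aa|Aa
A/III-3 aff II-1×II-2: Aa
⇒ A over [I-1,I-2,II-1,II-2,III-1,III-2,III-3]: 24 consistent
M/I-1 aff ·: Mm|MM
M/I-2 ? ·: mm|Mm|MM
M/II-1 ? I-1×I-2: mm|Mm|MM
M/II-2 ? ·: mm|Mm|MM
M/III-1 ? II-1×II-2: mm|Mm|MM
M/III-2 ? II-1×II-2: mm|Mm|MM
M/III-3 aff II-1×II-2: Mm|MM
⇒ M over [I-1,I-2,II-1,II-2,III-1,III-2,III-3]: 200 consistent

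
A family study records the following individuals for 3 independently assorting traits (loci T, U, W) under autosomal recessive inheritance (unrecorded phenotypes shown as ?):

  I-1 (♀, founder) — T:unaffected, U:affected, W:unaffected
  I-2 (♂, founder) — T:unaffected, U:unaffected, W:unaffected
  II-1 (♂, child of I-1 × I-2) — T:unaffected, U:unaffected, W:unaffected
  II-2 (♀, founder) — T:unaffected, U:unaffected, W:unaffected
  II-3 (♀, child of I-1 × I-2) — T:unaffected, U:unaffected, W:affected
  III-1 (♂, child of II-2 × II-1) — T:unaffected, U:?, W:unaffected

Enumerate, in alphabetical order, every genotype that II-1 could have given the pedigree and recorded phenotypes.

T/I-1 un ·: TT|Tt
T/I-2 un ·: TT|Tt
T/II-1 un I-1×I-2: TT|Tt
T/II-2 un ·: TT|Tt
T/II-3 un I-1×I-2: TT|Tt
T/III-1 un II-2×II-1: TT|Tt
⇒ T over [I-1,I-2,II-1,II-2,II-3,III-1]: 45 consistent
U/I-1 aff ·: uu
U/I-2 un ·: UU|Uu
U/II-1 un I-1×I-2: Uu
U/II-2 un ·: UU|Uu
U/II-3 un I-1×I-2: Uu
U/III-1 ? II-2×II-1: UU|Uu|uu
⇒ U over [I-1,I-2,II-1,II-2,II-3,III-1]: 10 consistent
W/I-1 un ·: Ww
W/I-2 un ·: Ww
W/II-1 un I-1×I-2: WW|Ww
W/II-2 un ·: WW|Ww
W/II-3 aff I-1×I-2: ww
W/III-1 un II-2×II-1: WW|Ww
⇒ W over [I-1,I-2,II-1,II-2,II-3,III-1]: 7 consistent

II-1 ∈ {TT Uu WW, TT Uu Ww, Tt Uu WW, Tt Uu Ww}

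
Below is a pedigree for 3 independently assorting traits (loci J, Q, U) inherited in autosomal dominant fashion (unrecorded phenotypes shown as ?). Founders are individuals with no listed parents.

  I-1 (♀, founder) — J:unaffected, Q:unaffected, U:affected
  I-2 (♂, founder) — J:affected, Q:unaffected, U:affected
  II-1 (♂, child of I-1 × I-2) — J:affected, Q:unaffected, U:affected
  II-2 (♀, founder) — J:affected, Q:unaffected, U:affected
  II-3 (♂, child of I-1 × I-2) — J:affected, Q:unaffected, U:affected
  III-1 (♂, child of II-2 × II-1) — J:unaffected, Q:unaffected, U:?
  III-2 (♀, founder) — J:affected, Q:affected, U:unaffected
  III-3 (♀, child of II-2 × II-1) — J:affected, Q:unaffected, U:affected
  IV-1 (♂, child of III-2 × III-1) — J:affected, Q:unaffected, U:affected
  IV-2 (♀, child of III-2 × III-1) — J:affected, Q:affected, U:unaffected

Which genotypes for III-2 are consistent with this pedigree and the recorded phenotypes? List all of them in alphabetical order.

J/I-1 un ·: jj
J/I-2 aff ·: Jj|JJ
J/II-1 aff I-1×I-2: Jj
J/II-2 aff ·: Jj
J/II-3 aff I-1×I-2: Jj
J/III-1 un II-2×II-1: jj
J/III-2 aff ·: Jj|JJ
J/III-3 aff II-2×II-1: Jj|JJ
J/IV-1 aff III-2×III-1: Jj
J/IV-2 aff III-2×III-1: Jj
⇒ J over [I-1,I-2,II-1,II-2,II-3,III-1,III-2,III-3,IV-1,IV-2]: 8 consistent
Q/I-1 un ·: qq
Q/I-2 un ·: qq
Q/II-1 un I-1×I-2: qq
Q/II-2 un ·: qq
Q/II-3 un I-1×I-2: qq
Q/III-1 un II-2×II-1: qq
Q/III-2 aff ·: Qq
Q/III-3 un II-2×II-1: qq
Q/IV-1 un III-2×III-1: qq
Q/IV-2 aff III-2×III-1: Qq
⇒ Q over [I-1,I-2,II-1,II-2,II-3,III-1,III-2,III-3,IV-1,IV-2]: 1 consistent
U/I-1 aff ·: Uu|UU
U/I-2 aff ·: Uu|UU
U/II-1 aff I-1×I-2: Uu|UU
U/II-2 aff ·: Uu|UU
U/II-3 aff I-1×I-2: Uu|UU
U/III-1 ? II-2×II-1: Uu
U/III-2 un ·: uu
U/III-3 aff II-2×II-1: Uu|UU
U/IV-1 aff III-2×III-1: Uu
U/IV-2 un III-2×III-1: uu
⇒ U over [I-1,I-2,II-1,II-2,II-3,III-1,III-2,III-3,IV-1,IV-2]: 38 consistent

III-2 ∈ {JJ Qq uu, Jj Qq uu}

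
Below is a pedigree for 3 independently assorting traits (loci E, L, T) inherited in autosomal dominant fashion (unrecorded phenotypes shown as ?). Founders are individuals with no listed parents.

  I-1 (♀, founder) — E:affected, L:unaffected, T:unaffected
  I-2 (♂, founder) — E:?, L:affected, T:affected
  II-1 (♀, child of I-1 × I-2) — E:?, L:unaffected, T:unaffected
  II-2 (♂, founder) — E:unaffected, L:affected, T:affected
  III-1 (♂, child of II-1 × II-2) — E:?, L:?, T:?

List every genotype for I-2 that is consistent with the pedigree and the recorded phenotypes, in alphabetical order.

E/I-1 aff ·: Ee|EE
E/I-2 ? ·: ee|Ee|EE
E/II-1 ? I-1×I-2: ee|Ee|EE
E/II-2 un ·: ee
E/III-1 ? II-1×II-2: ee|Ee
⇒ E over [I-1,I-2,II-1,II-2,III-1]: 16 consistent
L/I-1 un ·: ll
L/I-2 aff ·: Ll
L/II-1 un I-1×I-2: ll
L/II-2 aff ·: Ll|LL
L/III-1 ? II-1×II-2: ll|Ll
⇒ L over [I-1,I-2,II-1,II-2,III-1]: 3 consistent
T/I-1 un ·: tt
T/I-2 aff ·: Tt
T/II-1 un I-1×I-2: tt
T/II-2 aff ·: Tt|TT
T/III-1 ? II-1×II-2: tt|Tt
⇒ T over [I-1,I-2,II-1,II-2,III-1]: 3 consistent

I-2 ∈ {EE Ll Tt, Ee Ll Tt, ee Ll Tt}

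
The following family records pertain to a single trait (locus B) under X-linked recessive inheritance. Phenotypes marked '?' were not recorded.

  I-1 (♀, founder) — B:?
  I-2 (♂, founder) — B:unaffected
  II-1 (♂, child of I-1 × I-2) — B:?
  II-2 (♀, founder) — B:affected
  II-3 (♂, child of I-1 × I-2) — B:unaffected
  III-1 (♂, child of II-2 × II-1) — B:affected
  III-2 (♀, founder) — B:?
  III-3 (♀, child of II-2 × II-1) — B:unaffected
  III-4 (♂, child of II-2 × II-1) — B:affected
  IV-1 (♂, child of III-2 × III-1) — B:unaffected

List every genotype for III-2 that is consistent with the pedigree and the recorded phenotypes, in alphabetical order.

B/I-1 ? ·: X^BX^B|X^BX^b
B/I-2 un ·: X^BY
B/II-1 ? I-1×I-2: X^BY
B/II-2 aff ·: X^bX^b
B/II-3 un I-1×I-2: X^BY
B/III-1 aff II-2×II-1: X^bY
B/III-2 ? ·: X^BX^B|X^BX^b
B/III-3 un II-2×II-1: X^BX^b
B/III-4 aff II-2×II-1: X^bY
B/IV-1 un III-2×III-1: X^BY
⇒ B over [I-1,I-2,II-1,II-2,II-3,III-1,III-2,III-3,III-4,IV-1]: 4 consistent

III-2 ∈ {X^BX^B, X^BX^b}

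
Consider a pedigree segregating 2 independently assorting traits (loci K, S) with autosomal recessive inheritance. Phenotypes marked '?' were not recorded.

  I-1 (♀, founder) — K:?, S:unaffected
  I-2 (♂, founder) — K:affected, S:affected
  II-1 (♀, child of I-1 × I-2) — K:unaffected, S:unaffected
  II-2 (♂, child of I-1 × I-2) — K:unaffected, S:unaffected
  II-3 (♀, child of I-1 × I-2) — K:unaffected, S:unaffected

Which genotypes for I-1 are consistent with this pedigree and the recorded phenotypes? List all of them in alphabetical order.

K/I-1 ? ·: KK|Kk
K/I-2 aff ·: kk
K/II-1 un I-1×I-2: Kk
K/II-2 un I-1×I-2: Kk
K/II-3 un I-1×I-2: Kk
⇒ K over [I-1,I-2,II-1,II-2,II-3]: 2 consistent
S/I-1 un ·: SS|Ss
S/I-2 aff ·: ss
S/II-1 un I-1×I-2: Ss
S/II-2 un I-1×I-2: Ss
S/II-3 un I-1×I-2: Ss
⇒ S over [I-1,I-2,II-1,II-2,II-3]: 2 consistent

I-1 ∈ {KK SS, KK Ss, Kk SS, Kk Ss}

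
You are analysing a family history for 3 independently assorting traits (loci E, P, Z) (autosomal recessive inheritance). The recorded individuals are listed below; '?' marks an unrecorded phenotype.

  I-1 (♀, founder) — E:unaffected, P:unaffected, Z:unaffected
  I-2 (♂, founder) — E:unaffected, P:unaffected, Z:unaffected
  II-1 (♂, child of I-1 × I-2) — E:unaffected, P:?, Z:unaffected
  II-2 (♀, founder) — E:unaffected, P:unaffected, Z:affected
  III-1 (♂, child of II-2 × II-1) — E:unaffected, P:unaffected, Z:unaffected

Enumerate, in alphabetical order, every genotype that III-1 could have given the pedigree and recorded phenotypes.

III-1 ∈ {EE PP Zz, EE Pp Zz, Ee PP Zz, Ee Pp Zz}

E/I-1 un ·: EE|Ee
E/I-2 un ·: EE|Ee
E/II-1 un I-1×I-2: EE|Ee
E/II-2 un ·: EE|Ee
E/III-1 un II-2×II-1: EE|Ee
⇒ E over [I-1,I-2,II-1,II-2,III-1]: 24 consistent
P/I-1 un ·: PP|Pp
P/I-2 un ·: PP|Pp
P/II-1 ? I-1×I-2: PP|Pp|pp
P/II-2 un ·: PP|Pp
P/III-1 un II-2×II-1: PP|Pp
⇒ P over [I-1,I-2,II-1,II-2,III-1]: 26 consistent
Z/I-1 un ·: ZZ|Zz
Z/I-2 un ·: ZZ|Zz
Z/II-1 un I-1×I-2: ZZ|Zz
Z/II-2 aff ·: zz
Z/III-1 un II-2×II-1: Zz
⇒ Z over [I-1,I-2,II-1,II-2,III-1]: 7 consistent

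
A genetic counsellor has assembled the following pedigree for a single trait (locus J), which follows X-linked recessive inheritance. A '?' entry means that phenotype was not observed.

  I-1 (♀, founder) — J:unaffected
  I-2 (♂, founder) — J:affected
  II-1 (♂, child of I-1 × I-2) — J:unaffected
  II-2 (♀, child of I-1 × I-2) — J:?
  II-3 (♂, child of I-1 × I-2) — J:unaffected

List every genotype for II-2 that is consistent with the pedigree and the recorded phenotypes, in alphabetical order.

J/I-1 un ·: X^JX^J|X^JX^j
J/I-2 aff ·: X^jY
J/II-1 un I-1×I-2: X^JY
J/II-2 ? I-1×I-2: X^JX^j|X^jX^j
J/II-3 un I-1×I-2: X^JY
⇒ J over [I-1,I-2,II-1,II-2,II-3]: 3 consistent

II-2 ∈ {X^JX^j, X^jX^j}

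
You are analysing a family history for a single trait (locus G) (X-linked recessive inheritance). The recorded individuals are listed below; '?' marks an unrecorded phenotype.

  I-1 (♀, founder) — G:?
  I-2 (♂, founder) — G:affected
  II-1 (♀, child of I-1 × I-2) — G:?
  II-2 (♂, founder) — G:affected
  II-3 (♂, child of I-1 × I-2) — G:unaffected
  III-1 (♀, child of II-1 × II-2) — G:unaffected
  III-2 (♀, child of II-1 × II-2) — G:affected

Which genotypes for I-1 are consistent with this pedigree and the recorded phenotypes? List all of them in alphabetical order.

G/I-1 ? ·: X^GX^G|X^GX^g
G/I-2 aff ·: X^gY
G/II-1 ? I-1×I-2: X^GX^g
G/II-2 aff ·: X^gY
G/II-3 un I-1×I-2: X^GY
G/III-1 un II-1×II-2: X^GX^g
G/III-2 aff II-1×II-2: X^gX^g
⇒ G over [I-1,I-2,II-1,II-2,II-3,III-1,III-2]: 2 consistent

I-1 ∈ {X^GX^G, X^GX^g}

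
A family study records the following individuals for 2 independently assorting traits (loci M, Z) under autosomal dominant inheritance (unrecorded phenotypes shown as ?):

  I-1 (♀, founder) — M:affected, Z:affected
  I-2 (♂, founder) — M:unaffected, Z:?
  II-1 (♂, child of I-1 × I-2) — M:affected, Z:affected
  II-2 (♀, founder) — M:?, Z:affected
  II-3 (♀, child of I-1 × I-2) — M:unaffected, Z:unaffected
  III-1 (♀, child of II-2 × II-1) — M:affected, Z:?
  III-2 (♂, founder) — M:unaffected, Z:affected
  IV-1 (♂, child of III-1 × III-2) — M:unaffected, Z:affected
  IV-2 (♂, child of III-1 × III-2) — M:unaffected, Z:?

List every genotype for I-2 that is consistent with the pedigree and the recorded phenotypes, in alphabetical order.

I-2 ∈ {mm Zz, mm zz}

M/I-1 aff ·: Mm
M/I-2 un ·: mm
M/II-1 aff I-1×I-2: Mm
M/II-2 ? ·: mm|Mm|MM
M/II-3 un I-1×I-2: mm
M/III-1 aff II-2×II-1: Mm
M/III-2 un ·: mm
M/IV-1 un III-1×III-2: mm
M/IV-2 un III-1×III-2: mm
⇒ M over [I-1,I-2,II-1,II-2,II-3,III-1,III-2,IV-1,IV-2]: 3 consistent
Z/I-1 aff ·: Zz
Z/I-2 ? ·: zz|Zz
Z/II-1 aff I-1×I-2: Zz|ZZ
Z/II-2 aff ·: Zz|ZZ
Z/II-3 un I-1×I-2: zz
Z/III-1 ? II-2×II-1: zz|Zz|ZZ
Z/III-2 aff ·: Zz|ZZ
Z/IV-1 aff III-1×III-2: Zz|ZZ
Z/IV-2 ? III-1×III-2: zz|Zz|ZZ
⇒ Z over [I-1,I-2,II-1,II-2,II-3,III-1,III-2,IV-1,IV-2]: 86 consistent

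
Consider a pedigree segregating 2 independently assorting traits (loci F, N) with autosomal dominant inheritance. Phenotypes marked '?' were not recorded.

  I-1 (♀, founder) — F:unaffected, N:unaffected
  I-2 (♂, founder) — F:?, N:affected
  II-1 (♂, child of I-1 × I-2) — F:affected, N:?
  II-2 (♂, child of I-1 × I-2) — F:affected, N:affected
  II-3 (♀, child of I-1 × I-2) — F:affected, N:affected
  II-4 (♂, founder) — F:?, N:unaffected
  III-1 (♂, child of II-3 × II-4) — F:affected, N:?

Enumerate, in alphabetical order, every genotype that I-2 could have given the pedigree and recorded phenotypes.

I-2 ∈ {FF NN, FF Nn, Ff NN, Ff Nn}

F/I-1 un ·: ff
F/I-2 ? ·: Ff|FF
F/II-1 aff I-1×I-2: Ff
F/II-2 aff I-1×I-2: Ff
F/II-3 aff I-1×I-2: Ff
F/II-4 ? ·: ff|Ff|FF
F/III-1 aff II-3×II-4: Ff|FF
⇒ F over [I-1,I-2,II-1,II-2,II-3,II-4,III-1]: 10 consistent
N/I-1 un ·: nn
N/I-2 aff ·: Nn|NN
N/II-1 ? I-1×I-2: nn|Nn
N/II-2 aff I-1×I-2: Nn
N/II-3 aff I-1×I-2: Nn
N/II-4 un ·: nn
N/III-1 ? II-3×II-4: nn|Nn
⇒ N over [I-1,I-2,II-1,II-2,II-3,II-4,III-1]: 6 consistent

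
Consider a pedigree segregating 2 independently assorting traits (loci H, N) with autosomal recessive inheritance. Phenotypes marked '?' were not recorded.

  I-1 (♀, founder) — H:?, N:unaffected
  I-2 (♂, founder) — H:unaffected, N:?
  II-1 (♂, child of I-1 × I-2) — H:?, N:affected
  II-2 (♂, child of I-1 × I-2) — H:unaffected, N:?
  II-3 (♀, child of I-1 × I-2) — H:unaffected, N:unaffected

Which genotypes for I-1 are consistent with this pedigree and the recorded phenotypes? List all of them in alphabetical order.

I-1 ∈ {HH Nn, Hh Nn, hh Nn}

H/I-1 ? ·: HH|Hh|hh
H/I-2 un ·: HH|Hh
H/II-1 ? I-1×I-2: HH|Hh|hh
H/II-2 un I-1×I-2: HH|Hh
H/II-3 un I-1×I-2: HH|Hh
⇒ H over [I-1,I-2,II-1,II-2,II-3]: 32 consistent
N/I-1 un ·: Nn
N/I-2 ? ·: Nn|nn
N/II-1 aff I-1×I-2: nn
N/II-2 ? I-1×I-2: NN|Nn|nn
N/II-3 un I-1×I-2: NN|Nn
⇒ N over [I-1,I-2,II-1,II-2,II-3]: 8 consistent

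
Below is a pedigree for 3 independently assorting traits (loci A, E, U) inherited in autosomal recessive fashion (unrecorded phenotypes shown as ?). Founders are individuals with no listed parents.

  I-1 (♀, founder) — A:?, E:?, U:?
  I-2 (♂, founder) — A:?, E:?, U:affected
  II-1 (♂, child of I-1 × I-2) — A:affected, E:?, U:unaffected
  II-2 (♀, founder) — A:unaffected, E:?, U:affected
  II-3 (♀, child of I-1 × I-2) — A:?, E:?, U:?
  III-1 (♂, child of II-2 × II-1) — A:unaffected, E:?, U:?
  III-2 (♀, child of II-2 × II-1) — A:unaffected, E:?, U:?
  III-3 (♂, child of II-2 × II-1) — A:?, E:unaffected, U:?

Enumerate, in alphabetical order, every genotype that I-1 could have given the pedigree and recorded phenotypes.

I-1 ∈ {Aa EE UU, Aa EE Uu, Aa Ee UU, Aa Ee Uu, Aa ee UU, Aa ee Uu, aa EE UU, aa EE Uu, aa Ee UU, aa Ee Uu, aa ee UU, aa ee Uu}

A/I-1 ? ·: Aa|aa
A/I-2 ? ·: Aa|aa
A/II-1 aff I-1×I-2: aa
A/II-2 un ·: AA|Aa
A/II-3 ? I-1×I-2: AA|Aa|aa
A/III-1 un II-2×II-1: Aa
A/III-2 un II-2×II-1: Aa
A/III-3 ? II-2×II-1: Aa|aa
⇒ A over [I-1,I-2,II-1,II-2,II-3,III-1,III-2,III-3]: 24 consistent
E/I-1 ? ·: EE|Ee|ee
E/I-2 ? ·: EE|Ee|ee
E/II-1 ? I-1×I-2: EE|Ee|ee
E/II-2 ? ·: EE|Ee|ee
E/II-3 ? I-1×I-2: EE|Ee|ee
E/III-1 ? II-2×II-1: EE|Ee|ee
E/III-2 ? II-2×II-1: EE|Ee|ee
E/III-3 un II-2×II-1: EE|Ee
⇒ E over [I-1,I-2,II-1,II-2,II-3,III-1,III-2,III-3]: 510 consistent
U/I-1 ? ·: UU|Uu
U/I-2 aff ·: uu
U/II-1 un I-1×I-2: Uu
U/II-2 aff ·: uu
U/II-3 ? I-1×I-2: Uu|uu
U/III-1 ? II-2×II-1: Uu|uu
U/III-2 ? II-2×II-1: Uu|uu
U/III-3 ? II-2×II-1: Uu|uu
⇒ U over [I-1,I-2,II-1,II-2,II-3,III-1,III-2,III-3]: 24 consistent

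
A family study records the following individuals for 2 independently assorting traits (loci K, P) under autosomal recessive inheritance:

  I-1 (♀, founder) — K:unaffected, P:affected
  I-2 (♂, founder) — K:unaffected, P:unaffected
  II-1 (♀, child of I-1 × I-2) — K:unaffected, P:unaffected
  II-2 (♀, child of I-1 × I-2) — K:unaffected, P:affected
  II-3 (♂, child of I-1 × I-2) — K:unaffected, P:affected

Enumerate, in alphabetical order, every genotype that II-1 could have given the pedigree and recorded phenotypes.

K/I-1 un ·: KK|Kk
K/I-2 un ·: KK|Kk
K/II-1 un I-1×I-2: KK|Kk
K/II-2 un I-1×I-2: KK|Kk
K/II-3 un I-1×I-2: KK|Kk
⇒ K over [I-1,I-2,II-1,II-2,II-3]: 25 consistent
P/I-1 aff ·: pp
P/I-2 un ·: Pp
P/II-1 un I-1×I-2: Pp
P/II-2 aff I-1×I-2: pp
P/II-3 aff I-1×I-2: pp
⇒ P over [I-1,I-2,II-1,II-2,II-3]: 1 consistent

II-1 ∈ {KK Pp, Kk Pp}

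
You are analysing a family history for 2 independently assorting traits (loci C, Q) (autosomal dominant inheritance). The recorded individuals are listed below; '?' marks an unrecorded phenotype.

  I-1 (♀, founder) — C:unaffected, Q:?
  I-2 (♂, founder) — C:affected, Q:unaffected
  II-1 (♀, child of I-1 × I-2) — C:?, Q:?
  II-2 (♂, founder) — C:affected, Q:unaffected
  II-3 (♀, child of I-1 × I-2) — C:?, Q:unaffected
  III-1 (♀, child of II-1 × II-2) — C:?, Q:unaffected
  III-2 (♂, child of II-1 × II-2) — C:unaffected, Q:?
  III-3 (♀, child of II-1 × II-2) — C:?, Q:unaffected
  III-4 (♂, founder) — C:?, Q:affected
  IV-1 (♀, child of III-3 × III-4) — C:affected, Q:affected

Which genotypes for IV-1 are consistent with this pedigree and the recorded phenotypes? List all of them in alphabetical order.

C/I-1 un ·: cc
C/I-2 aff ·: Cc|CC
C/II-1 ? I-1×I-2: cc|Cc
C/II-2 aff ·: Cc
C/II-3 ? I-1×I-2: cc|Cc
C/III-1 ? II-1×II-2: cc|Cc|CC
C/III-2 un II-1×II-2: cc
C/III-3 ? II-1×II-2: cc|Cc|CC
C/III-4 ? ·: cc|Cc|CC
C/IV-1 aff III-3×III-4: Cc|CC
⇒ C over [I-1,I-2,II-1,II-2,II-3,III-1,III-2,III-3,III-4,IV-1]: 127 consistent
Q/I-1 ? ·: qq|Qq
Q/I-2 un ·: qq
Q/II-1 ? I-1×I-2: qq|Qq
Q/II-2 un ·: qq
Q/II-3 un I-1×I-2: qq
Q/III-1 un II-1×II-2: qq
Q/III-2 ? II-1×II-2: qq|Qq
Q/III-3 un II-1×II-2: qq
Q/III-4 aff ·: Qq|QQ
Q/IV-1 aff III-3×III-4: Qq
⇒ Q over [I-1,I-2,II-1,II-2,II-3,III-1,III-2,III-3,III-4,IV-1]: 8 consistent

IV-1 ∈ {CC Qq, Cc Qq}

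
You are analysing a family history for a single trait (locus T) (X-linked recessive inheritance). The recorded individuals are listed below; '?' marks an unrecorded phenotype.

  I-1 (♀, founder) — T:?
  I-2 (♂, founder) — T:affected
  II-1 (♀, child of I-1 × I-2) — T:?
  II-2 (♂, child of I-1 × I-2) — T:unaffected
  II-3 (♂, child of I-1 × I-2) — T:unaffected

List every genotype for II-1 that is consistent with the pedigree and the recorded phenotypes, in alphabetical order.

T/I-1 ? ·: X^TX^T|X^TX^t
T/I-2 aff ·: X^tY
T/II-1 ? I-1×I-2: X^TX^t|X^tX^t
T/II-2 un I-1×I-2: X^TY
T/II-3 un I-1×I-2: X^TY
⇒ T over [I-1,I-2,II-1,II-2,II-3]: 3 consistent

II-1 ∈ {X^TX^t, X^tX^t}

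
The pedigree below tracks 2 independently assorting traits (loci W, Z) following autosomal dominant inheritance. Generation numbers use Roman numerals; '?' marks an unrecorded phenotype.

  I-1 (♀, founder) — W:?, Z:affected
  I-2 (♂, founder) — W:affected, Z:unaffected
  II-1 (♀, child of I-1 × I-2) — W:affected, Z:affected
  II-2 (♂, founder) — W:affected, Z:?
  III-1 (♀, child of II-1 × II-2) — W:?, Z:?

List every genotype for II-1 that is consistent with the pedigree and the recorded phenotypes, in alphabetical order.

W/I-1 ? ·: ww|Ww|WW
W/I-2 aff ·: Ww|WW
W/II-1 aff I-1×I-2: Ww|WW
W/II-2 aff ·: Ww|WW
W/III-1 ? II-1×II-2: ww|Ww|WW
⇒ W over [I-1,I-2,II-1,II-2,III-1]: 37 consistent
Z/I-1 aff ·: Zz|ZZ
Z/I-2 un ·: zz
Z/II-1 aff I-1×I-2: Zz
Z/II-2 ? ·: zz|Zz|ZZ
Z/III-1 ? II-1×II-2: zz|Zz|ZZ
⇒ Z over [I-1,I-2,II-1,II-2,III-1]: 14 consistent

II-1 ∈ {WW Zz, Ww Zz}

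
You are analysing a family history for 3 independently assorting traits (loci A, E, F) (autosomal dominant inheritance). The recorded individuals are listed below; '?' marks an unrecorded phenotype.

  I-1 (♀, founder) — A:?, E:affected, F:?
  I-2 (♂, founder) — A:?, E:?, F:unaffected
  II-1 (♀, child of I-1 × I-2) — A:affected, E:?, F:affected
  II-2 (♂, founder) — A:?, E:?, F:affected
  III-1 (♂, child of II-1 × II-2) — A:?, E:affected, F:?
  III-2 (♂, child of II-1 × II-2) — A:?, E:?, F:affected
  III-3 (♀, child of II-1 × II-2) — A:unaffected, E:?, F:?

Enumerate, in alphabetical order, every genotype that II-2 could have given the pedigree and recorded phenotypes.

A/I-1 ? ·: aa|Aa|AA
A/I-2 ? ·: aa|Aa|AA
A/II-1 aff I-1×I-2: Aa
A/II-2 ? ·: aa|Aa
A/III-1 ? II-1×II-2: aa|Aa|AA
A/III-2 ? II-1×II-2: aa|Aa|AA
A/III-3 un II-1×II-2: aa
⇒ A over [I-1,I-2,II-1,II-2,III-1,III-2,III-3]: 91 consistent
E/I-1 aff ·: Ee|EE
E/I-2 ? ·: ee|Ee|EE
E/II-1 ? I-1×I-2: ee|Ee|EE
E/II-2 ? ·: ee|Ee|EE
E/III-1 aff II-1×II-2: Ee|EE
E/III-2 ? II-1×II-2: ee|Ee|EE
E/III-3 ? II-1×II-2: ee|Ee|EE
⇒ E over [I-1,I-2,II-1,II-2,III-1,III-2,III-3]: 200 consistent
F/I-1 ? ·: Ff|FF
F/I-2 un ·: ff
F/II-1 aff I-1×I-2: Ff
F/II-2 aff ·: Ff|FF
F/III-1 ? II-1×II-2: ff|Ff|FF
F/III-2 aff II-1×II-2: Ff|FF
F/III-3 ? II-1×II-2: ff|Ff|FF
⇒ F over [I-1,I-2,II-1,II-2,III-1,III-2,III-3]: 52 consistent

II-2 ∈ {Aa EE FF, Aa EE Ff, Aa Ee FF, Aa Ee Ff, Aa ee FF, Aa ee Ff, aa EE FF, aa EE Ff, aa Ee FF, aa Ee Ff, aa ee FF, aa ee Ff}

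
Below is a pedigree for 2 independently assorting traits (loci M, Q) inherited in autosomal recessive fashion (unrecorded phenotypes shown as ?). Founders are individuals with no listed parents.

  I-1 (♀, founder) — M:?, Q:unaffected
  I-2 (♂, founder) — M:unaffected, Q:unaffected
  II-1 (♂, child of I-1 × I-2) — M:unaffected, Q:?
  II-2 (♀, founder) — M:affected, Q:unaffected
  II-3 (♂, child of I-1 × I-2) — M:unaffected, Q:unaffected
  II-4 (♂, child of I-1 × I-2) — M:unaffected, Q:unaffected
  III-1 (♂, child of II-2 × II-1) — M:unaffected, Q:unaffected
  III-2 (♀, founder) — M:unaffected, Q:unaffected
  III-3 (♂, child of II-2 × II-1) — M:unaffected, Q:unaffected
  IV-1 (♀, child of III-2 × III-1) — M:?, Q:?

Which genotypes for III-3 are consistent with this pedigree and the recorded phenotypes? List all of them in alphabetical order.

III-3 ∈ {Mm QQ, Mm Qq}

M/I-1 ? ·: MM|Mm|mm
M/I-2 un ·: MM|Mm
M/II-1 un I-1×I-2: MM|Mm
M/II-2 aff ·: mm
M/II-3 un I-1×I-2: MM|Mm
M/II-4 un I-1×I-2: MM|Mm
M/III-1 un II-2×II-1: Mm
M/III-2 un ·: MM|Mm
M/III-3 un II-2×II-1: Mm
M/IV-1 ? III-2×III-1: MM|Mm|mm
⇒ M over [I-1,I-2,II-1,II-2,II-3,II-4,III-1,III-2,III-3,IV-1]: 135 consistent
Q/I-1 un ·: QQ|Qq
Q/I-2 un ·: QQ|Qq
Q/II-1 ? I-1×I-2: QQ|Qq|qq
Q/II-2 un ·: QQ|Qq
Q/II-3 un I-1×I-2: QQ|Qq
Q/II-4 un I-1×I-2: QQ|Qq
Q/III-1 un II-2×II-1: QQ|Qq
Q/III-2 un ·: QQ|Qq
Q/III-3 un II-2×II-1: QQ|Qq
Q/IV-1 ? III-2×III-1: QQ|Qq|qq
⇒ Q over [I-1,I-2,II-1,II-2,II-3,II-4,III-1,III-2,III-3,IV-1]: 671 consistent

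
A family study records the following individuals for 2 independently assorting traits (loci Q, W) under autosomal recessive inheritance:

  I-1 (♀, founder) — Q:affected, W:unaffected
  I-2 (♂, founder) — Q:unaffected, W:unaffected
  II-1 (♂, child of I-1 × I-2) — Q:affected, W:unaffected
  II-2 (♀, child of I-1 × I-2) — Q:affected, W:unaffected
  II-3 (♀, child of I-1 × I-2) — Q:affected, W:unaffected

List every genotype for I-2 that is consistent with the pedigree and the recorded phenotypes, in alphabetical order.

I-2 ∈ {Qq WW, Qq Ww}

Q/I-1 aff ·: qq
Q/I-2 un ·: Qq
Q/II-1 aff I-1×I-2: qq
Q/II-2 aff I-1×I-2: qq
Q/II-3 aff I-1×I-2: qq
⇒ Q over [I-1,I-2,II-1,II-2,II-3]: 1 consistent
W/I-1 un ·: WW|Ww
W/I-2 un ·: WW|Ww
W/II-1 un I-1×I-2: WW|Ww
W/II-2 un I-1×I-2: WW|Ww
W/II-3 un I-1×I-2: WW|Ww
⇒ W over [I-1,I-2,II-1,II-2,II-3]: 25 consistent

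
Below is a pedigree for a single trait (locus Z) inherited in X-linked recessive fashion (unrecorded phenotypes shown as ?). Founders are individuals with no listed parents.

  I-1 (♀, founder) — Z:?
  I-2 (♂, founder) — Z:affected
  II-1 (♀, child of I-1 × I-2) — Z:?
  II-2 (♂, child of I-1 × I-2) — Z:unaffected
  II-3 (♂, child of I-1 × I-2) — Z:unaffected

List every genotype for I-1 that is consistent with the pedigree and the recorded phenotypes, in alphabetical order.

Z/I-1 ? ·: X^ZX^Z|X^ZX^z
Z/I-2 aff ·: X^zY
Z/II-1 ? I-1×I-2: X^ZX^z|X^zX^z
Z/II-2 un I-1×I-2: X^ZY
Z/II-3 un I-1×I-2: X^ZY
⇒ Z over [I-1,I-2,II-1,II-2,II-3]: 3 consistent

I-1 ∈ {X^ZX^Z, X^ZX^z}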